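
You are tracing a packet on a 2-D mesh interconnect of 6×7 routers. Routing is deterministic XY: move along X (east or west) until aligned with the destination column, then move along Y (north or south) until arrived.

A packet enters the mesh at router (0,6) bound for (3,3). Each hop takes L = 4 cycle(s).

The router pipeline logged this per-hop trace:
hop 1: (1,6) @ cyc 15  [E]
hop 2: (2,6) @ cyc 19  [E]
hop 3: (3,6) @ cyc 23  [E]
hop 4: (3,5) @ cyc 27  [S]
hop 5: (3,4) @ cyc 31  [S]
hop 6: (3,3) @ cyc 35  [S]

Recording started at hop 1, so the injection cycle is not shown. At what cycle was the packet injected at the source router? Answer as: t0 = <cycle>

t0 = 11

The first recorded entry is hop 1 at cycle 15.
t0 = cyc[1] − L = 15 − 4 = 11.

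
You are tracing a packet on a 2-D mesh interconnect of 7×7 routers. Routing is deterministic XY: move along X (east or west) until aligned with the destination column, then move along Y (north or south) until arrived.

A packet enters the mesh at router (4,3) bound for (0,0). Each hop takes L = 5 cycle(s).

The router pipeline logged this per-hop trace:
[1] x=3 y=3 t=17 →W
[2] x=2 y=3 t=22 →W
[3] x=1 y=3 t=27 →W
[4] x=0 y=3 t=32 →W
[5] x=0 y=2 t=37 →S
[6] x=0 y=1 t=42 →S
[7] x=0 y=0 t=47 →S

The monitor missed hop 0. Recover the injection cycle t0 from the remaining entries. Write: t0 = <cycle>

t0 = 12

Hop 1 reached at cycle 17; hop k is at t0 + k·L.
Subtract one hop: t0 = 17 − 5 = 12.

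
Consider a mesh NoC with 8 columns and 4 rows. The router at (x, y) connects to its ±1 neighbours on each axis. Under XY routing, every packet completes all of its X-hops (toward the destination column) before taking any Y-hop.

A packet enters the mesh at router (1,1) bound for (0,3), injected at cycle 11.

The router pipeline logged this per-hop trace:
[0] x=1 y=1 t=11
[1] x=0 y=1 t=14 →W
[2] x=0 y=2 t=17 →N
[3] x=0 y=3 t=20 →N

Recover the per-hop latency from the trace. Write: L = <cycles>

Between hops 0 and 1 the cycle counter advances 14 − 11 = 3.
Per-hop latency L = Δcyc = 3.

L = 3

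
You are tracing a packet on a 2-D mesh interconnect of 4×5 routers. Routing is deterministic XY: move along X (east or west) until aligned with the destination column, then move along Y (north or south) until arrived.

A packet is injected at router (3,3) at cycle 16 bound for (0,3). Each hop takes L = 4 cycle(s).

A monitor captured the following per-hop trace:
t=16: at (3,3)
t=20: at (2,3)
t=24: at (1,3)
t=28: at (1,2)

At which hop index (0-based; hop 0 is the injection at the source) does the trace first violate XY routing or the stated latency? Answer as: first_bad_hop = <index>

  1: Δx=-1 Δy=+0 Δt=4 [ok]
  2: Δx=-1 Δy=+0 Δt=4 [ok]
  3: Δx=+0 Δy=-1 Δt=4 [BAD: Y-move but x=1≠0]

first_bad_hop = 3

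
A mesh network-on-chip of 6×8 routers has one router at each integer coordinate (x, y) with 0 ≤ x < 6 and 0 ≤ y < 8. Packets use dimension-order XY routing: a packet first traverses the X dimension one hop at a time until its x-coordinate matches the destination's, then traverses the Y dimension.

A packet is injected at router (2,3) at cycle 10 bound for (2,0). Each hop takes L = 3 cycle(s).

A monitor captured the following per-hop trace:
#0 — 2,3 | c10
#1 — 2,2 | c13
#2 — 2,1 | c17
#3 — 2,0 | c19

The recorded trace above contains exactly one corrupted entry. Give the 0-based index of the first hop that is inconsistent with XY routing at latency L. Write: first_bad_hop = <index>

first_bad_hop = 2

check 1→ d=(0,-1) cyc+3: ok
check 2→ d=(0,-1) cyc+4: BAD: Δcyc=4≠L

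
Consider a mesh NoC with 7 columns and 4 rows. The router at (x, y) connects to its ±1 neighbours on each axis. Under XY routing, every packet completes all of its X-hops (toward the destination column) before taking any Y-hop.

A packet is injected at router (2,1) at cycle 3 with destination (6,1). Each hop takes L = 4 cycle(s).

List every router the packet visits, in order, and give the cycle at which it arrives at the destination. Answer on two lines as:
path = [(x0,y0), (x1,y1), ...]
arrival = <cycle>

path = [(2,1), (3,1), (4,1), (5,1), (6,1)]
arrival = 19

#0 — 2,1 | c3
#1 — 3,1 | c7 | E
#2 — 4,1 | c11 | E
#3 — 5,1 | c15 | E
#4 — 6,1 | c19 | E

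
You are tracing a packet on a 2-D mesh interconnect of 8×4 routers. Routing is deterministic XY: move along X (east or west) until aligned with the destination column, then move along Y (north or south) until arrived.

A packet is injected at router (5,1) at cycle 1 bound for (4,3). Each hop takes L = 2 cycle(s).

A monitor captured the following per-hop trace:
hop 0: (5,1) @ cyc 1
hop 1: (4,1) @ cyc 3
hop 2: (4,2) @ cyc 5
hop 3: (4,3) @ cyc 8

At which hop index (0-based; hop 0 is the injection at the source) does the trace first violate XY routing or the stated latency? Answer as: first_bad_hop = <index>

  1: Δx=-1 Δy=+0 Δt=2 [ok]
  2: Δx=+0 Δy=+1 Δt=2 [ok]
  3: Δx=+0 Δy=+1 Δt=3 [BAD: Δcyc=3≠L]

first_bad_hop = 3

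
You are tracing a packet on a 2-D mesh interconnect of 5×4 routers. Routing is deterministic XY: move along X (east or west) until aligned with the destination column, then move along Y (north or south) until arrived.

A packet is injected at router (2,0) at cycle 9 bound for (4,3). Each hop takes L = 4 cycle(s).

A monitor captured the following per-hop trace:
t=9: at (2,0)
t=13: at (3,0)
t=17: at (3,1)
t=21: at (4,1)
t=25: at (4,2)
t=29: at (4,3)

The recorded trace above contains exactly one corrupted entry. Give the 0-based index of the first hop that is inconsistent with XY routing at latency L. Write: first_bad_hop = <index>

first_bad_hop = 2

  1: Δx=+1 Δy=+0 Δt=4 [ok]
  2: Δx=+0 Δy=+1 Δt=4 [BAD: Y-move but x=3≠4]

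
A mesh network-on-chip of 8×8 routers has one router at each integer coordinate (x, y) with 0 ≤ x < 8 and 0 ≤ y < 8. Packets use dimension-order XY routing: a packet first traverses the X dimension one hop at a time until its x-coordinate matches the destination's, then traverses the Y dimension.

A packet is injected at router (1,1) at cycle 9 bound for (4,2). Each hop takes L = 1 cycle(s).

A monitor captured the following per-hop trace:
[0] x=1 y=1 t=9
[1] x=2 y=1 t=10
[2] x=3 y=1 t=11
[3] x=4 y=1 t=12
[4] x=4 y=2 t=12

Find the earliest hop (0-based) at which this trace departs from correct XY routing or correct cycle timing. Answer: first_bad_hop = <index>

check 1→ d=(1,0) cyc+1: ok
check 2→ d=(1,0) cyc+1: ok
check 3→ d=(1,0) cyc+1: ok
check 4→ d=(0,1) cyc+0: BAD: Δcyc=0≠L

first_bad_hop = 4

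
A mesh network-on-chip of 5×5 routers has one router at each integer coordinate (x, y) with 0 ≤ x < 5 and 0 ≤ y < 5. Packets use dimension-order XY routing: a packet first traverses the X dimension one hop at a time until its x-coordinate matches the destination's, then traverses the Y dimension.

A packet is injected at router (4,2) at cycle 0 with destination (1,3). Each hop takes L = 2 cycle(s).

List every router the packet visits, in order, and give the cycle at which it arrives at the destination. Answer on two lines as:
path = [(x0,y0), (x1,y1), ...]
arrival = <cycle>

path = [(4,2), (3,2), (2,2), (1,2), (1,3)]
arrival = 8

hop 0: (4,2) @ cyc 0
hop 1: (3,2) @ cyc 2  [W]
hop 2: (2,2) @ cyc 4  [W]
hop 3: (1,2) @ cyc 6  [W]
hop 4: (1,3) @ cyc 8  [N]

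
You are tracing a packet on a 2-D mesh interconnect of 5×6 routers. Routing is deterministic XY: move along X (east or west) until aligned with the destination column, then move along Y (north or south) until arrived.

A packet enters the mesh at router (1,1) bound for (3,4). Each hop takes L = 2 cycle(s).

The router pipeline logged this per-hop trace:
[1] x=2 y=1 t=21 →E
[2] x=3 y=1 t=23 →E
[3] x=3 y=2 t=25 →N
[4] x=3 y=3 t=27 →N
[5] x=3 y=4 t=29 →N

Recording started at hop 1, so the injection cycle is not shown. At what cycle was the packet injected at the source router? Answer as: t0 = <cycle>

Hop 1 reached at cycle 21; hop k is at t0 + k·L.
t0 = cyc[1] − L = 21 − 2 = 19.

t0 = 19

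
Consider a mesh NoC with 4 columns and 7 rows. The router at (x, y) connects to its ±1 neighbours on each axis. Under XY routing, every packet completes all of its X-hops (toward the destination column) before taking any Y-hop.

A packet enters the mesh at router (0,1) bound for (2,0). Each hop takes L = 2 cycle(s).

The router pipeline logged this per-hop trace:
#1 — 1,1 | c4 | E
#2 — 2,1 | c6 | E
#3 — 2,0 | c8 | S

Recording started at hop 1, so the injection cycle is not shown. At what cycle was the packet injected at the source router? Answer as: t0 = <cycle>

t0 = 2

At hop 1 the cycle is 4; in general cyc_k = t0 + kL.
So t0 = 4 − 1·2 = 2.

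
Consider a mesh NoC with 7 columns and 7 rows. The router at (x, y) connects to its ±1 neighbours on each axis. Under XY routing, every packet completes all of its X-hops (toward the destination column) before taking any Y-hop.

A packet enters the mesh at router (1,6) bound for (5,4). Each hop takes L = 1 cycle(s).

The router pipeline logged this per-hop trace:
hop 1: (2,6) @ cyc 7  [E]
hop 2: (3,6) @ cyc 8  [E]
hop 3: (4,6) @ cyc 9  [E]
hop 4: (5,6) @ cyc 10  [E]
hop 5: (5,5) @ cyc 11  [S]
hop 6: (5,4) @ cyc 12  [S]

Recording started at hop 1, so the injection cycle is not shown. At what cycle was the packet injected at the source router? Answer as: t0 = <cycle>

cyc[1] = 7 and cyc[k] = t0 + k·L for every k.
Subtract one hop: t0 = 7 − 1 = 6.

t0 = 6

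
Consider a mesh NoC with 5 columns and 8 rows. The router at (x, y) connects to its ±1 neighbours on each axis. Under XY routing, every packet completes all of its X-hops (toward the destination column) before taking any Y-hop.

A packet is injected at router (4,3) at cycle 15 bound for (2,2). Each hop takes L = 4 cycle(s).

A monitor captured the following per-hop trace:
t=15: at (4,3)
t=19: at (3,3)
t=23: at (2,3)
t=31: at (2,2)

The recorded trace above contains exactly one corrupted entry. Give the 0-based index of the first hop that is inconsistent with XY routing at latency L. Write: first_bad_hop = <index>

check 1→ d=(-1,0) cyc+4: ok
check 2→ d=(-1,0) cyc+4: ok
check 3→ d=(0,-1) cyc+8: BAD: Δcyc=8≠L

first_bad_hop = 3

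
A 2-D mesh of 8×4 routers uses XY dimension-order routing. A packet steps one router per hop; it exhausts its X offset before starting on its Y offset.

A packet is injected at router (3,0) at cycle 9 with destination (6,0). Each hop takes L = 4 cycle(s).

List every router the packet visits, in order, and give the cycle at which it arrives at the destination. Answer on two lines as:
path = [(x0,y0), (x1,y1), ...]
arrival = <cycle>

src (3,0)  cyc=9
E→(4,0)  cyc=13
E→(5,0)  cyc=17
E→(6,0)  cyc=21

path = [(3,0), (4,0), (5,0), (6,0)]
arrival = 21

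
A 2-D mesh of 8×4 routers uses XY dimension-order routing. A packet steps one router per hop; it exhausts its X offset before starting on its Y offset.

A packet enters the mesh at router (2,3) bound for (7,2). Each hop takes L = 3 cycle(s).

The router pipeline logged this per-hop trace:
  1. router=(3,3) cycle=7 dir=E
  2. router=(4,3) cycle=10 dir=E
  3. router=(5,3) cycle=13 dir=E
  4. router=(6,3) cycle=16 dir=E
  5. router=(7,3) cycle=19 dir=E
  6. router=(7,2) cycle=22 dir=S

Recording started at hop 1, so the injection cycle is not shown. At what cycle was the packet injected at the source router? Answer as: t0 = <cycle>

Hop 1 reached at cycle 7; hop k is at t0 + k·L.
Subtract one hop: t0 = 7 − 3 = 4.

t0 = 4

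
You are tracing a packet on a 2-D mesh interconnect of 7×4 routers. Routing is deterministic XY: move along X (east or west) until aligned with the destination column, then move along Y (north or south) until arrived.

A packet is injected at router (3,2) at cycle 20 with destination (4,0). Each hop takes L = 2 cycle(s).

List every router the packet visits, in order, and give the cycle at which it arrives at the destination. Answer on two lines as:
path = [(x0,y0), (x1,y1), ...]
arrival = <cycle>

t=20: at (3,2)
t=22: at (4,2) after E
t=24: at (4,1) after S
t=26: at (4,0) after S

path = [(3,2), (4,2), (4,1), (4,0)]
arrival = 26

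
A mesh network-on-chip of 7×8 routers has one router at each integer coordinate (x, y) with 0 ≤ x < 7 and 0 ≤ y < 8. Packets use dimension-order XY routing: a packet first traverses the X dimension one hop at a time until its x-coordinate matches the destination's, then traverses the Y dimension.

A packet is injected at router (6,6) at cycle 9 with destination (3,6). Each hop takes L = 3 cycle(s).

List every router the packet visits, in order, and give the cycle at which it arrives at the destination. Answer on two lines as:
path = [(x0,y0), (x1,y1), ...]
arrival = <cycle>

path = [(6,6), (5,6), (4,6), (3,6)]
arrival = 18

#0 — 6,6 | c9
#1 — 5,6 | c12 | W
#2 — 4,6 | c15 | W
#3 — 3,6 | c18 | W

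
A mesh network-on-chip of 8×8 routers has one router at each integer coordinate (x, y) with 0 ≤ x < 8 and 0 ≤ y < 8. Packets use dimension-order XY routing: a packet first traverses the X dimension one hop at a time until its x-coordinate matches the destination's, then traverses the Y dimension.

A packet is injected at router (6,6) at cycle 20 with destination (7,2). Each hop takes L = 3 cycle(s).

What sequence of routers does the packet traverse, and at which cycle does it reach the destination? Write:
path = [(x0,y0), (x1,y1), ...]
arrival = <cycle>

path = [(6,6), (7,6), (7,5), (7,4), (7,3), (7,2)]
arrival = 35

#0 — 6,6 | c20
#1 — 7,6 | c23 | E
#2 — 7,5 | c26 | S
#3 — 7,4 | c29 | S
#4 — 7,3 | c32 | S
#5 — 7,2 | c35 | S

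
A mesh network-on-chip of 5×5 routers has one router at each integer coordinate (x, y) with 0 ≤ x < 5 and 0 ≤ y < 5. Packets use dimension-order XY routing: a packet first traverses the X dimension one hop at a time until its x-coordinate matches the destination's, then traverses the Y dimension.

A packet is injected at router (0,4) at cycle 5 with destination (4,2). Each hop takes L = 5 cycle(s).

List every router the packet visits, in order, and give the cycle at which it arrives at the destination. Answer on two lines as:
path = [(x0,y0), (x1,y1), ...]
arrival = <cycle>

path = [(0,4), (1,4), (2,4), (3,4), (4,4), (4,3), (4,2)]
arrival = 35

#0 — 0,4 | c5
#1 — 1,4 | c10 | E
#2 — 2,4 | c15 | E
#3 — 3,4 | c20 | E
#4 — 4,4 | c25 | E
#5 — 4,3 | c30 | S
#6 — 4,2 | c35 | S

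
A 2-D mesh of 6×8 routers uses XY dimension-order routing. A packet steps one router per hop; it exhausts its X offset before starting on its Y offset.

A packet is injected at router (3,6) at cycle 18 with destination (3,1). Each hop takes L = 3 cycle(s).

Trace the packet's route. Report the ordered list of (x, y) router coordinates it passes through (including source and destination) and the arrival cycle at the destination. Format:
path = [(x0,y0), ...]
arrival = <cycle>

path = [(3,6), (3,5), (3,4), (3,3), (3,2), (3,1)]
arrival = 33

src (3,6)  cyc=18
S→(3,5)  cyc=21
S→(3,4)  cyc=24
S→(3,3)  cyc=27
S→(3,2)  cyc=30
S→(3,1)  cyc=33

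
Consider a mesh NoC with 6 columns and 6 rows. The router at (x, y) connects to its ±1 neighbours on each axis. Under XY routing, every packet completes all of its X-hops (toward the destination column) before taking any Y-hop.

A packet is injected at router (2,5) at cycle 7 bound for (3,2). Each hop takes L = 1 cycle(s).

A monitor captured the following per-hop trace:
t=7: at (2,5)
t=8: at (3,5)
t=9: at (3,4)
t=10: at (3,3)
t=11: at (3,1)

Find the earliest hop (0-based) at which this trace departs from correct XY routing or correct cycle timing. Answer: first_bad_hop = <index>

first_bad_hop = 4

check 1→ d=(1,0) cyc+1: ok
check 2→ d=(0,-1) cyc+1: ok
check 3→ d=(0,-1) cyc+1: ok
check 4→ d=(0,-2) cyc+1: BAD: non-unit step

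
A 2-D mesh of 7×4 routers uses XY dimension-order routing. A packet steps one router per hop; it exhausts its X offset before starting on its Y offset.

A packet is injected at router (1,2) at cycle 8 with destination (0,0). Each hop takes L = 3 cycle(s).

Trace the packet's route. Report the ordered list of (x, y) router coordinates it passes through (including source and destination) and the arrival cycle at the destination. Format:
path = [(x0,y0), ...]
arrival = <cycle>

  0. router=(1,2) cycle=8 (inject)
  1. router=(0,2) cycle=11 dir=W
  2. router=(0,1) cycle=14 dir=S
  3. router=(0,0) cycle=17 dir=S

path = [(1,2), (0,2), (0,1), (0,0)]
arrival = 17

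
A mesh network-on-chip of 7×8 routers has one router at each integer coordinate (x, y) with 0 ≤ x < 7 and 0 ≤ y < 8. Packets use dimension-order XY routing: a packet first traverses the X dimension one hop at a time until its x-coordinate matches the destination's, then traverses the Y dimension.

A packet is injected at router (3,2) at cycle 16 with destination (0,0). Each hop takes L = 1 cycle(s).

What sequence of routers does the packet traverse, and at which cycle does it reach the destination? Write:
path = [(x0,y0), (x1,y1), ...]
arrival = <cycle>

src (3,2)  cyc=16
W→(2,2)  cyc=17
W→(1,2)  cyc=18
W→(0,2)  cyc=19
S→(0,1)  cyc=20
S→(0,0)  cyc=21

path = [(3,2), (2,2), (1,2), (0,2), (0,1), (0,0)]
arrival = 21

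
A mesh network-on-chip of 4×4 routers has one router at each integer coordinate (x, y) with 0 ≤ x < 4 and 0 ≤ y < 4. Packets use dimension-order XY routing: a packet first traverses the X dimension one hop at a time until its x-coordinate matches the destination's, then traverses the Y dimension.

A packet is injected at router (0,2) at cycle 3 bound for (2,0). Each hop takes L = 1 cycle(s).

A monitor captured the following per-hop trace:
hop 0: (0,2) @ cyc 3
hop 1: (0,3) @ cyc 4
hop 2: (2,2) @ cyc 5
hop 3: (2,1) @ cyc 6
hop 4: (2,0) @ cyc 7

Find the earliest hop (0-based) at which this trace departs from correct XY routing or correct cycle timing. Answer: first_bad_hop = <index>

first_bad_hop = 1

check 1→ d=(0,1) cyc+1: BAD: Y-move but x=0≠2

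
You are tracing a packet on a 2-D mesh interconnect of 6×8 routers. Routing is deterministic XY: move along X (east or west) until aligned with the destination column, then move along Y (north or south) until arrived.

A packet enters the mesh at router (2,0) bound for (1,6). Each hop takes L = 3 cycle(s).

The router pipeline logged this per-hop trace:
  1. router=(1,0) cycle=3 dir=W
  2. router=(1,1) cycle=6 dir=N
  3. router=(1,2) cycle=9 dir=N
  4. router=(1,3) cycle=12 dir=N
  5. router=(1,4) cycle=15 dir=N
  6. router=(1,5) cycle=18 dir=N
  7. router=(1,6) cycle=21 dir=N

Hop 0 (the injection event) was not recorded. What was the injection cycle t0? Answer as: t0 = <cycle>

The first recorded entry is hop 1 at cycle 3.
t0 = cyc[1] − L = 3 − 3 = 0.

t0 = 0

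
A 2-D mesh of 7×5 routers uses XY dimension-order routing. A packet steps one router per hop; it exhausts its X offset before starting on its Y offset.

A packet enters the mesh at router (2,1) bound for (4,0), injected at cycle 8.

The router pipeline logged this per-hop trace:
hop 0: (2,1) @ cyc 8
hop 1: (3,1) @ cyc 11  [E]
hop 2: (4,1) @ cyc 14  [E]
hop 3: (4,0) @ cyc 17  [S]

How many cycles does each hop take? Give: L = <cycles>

cyc[1] − cyc[0] = 11 − 8 = 3.
That increment is L by definition: L = 3.

L = 3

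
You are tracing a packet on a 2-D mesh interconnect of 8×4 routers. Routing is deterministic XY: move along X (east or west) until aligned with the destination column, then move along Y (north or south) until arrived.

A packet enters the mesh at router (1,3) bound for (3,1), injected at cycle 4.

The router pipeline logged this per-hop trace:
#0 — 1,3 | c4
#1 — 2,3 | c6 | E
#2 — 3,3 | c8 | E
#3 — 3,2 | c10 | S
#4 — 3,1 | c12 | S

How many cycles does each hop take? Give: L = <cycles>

L = 2

cyc[1] − cyc[0] = 6 − 4 = 2.
That increment is L by definition: L = 2.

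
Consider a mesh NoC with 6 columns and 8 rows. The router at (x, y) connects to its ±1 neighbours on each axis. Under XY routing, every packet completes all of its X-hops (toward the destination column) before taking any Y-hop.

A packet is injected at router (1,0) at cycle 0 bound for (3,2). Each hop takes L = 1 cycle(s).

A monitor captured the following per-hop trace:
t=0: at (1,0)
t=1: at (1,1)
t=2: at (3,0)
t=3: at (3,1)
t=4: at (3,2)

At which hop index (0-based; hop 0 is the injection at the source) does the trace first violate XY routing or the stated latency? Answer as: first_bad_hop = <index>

first_bad_hop = 1

  1: Δx=+0 Δy=+1 Δt=1 [BAD: Y-move but x=1≠3]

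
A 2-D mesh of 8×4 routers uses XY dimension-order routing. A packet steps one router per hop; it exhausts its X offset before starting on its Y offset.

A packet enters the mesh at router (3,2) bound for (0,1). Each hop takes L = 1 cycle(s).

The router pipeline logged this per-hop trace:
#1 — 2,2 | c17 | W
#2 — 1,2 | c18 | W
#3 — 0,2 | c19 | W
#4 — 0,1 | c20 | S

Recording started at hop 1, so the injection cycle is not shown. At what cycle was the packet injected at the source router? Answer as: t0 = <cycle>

Hop 1 reached at cycle 17; hop k is at t0 + k·L.
t0 = cyc[1] − L = 17 − 1 = 16.

t0 = 16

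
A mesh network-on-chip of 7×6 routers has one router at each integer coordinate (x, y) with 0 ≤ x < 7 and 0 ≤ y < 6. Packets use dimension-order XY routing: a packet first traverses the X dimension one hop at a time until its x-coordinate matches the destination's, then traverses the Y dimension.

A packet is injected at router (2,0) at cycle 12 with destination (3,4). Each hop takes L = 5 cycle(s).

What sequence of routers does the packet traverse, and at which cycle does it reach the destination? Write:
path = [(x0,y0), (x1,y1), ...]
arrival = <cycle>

#0 — 2,0 | c12
#1 — 3,0 | c17 | E
#2 — 3,1 | c22 | N
#3 — 3,2 | c27 | N
#4 — 3,3 | c32 | N
#5 — 3,4 | c37 | N

path = [(2,0), (3,0), (3,1), (3,2), (3,3), (3,4)]
arrival = 37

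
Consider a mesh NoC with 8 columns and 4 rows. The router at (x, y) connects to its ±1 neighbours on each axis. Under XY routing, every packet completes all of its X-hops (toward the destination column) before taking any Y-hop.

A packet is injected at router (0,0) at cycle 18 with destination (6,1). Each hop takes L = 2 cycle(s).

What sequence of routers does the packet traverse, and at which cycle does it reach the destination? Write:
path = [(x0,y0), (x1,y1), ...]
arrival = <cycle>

src (0,0)  cyc=18
E→(1,0)  cyc=20
E→(2,0)  cyc=22
E→(3,0)  cyc=24
E→(4,0)  cyc=26
E→(5,0)  cyc=28
E→(6,0)  cyc=30
N→(6,1)  cyc=32

path = [(0,0), (1,0), (2,0), (3,0), (4,0), (5,0), (6,0), (6,1)]
arrival = 32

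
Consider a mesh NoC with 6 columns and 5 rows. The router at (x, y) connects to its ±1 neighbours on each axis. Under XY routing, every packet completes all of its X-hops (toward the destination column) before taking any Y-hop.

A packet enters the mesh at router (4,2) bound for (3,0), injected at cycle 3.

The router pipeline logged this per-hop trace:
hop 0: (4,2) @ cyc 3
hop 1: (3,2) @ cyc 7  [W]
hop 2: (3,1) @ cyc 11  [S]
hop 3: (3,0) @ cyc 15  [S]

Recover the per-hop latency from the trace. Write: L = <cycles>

L = 4

Δcyc across hop 0→1: 7 − 3 = 4.
That increment is L by definition: L = 4.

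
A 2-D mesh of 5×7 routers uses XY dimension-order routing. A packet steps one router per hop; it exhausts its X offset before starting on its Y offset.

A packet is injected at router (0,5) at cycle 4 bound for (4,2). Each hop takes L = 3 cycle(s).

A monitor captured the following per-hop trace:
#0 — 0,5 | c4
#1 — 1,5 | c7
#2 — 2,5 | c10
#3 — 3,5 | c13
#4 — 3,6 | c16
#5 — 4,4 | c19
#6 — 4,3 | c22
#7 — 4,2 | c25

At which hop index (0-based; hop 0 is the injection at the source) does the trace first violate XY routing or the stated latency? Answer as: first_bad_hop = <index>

hop 1: step (+1,+0), +3 cyc — ok
hop 2: step (+1,+0), +3 cyc — ok
hop 3: step (+1,+0), +3 cyc — ok
hop 4: step (+0,+1), +3 cyc — BAD: Y-move but x=3≠4

first_bad_hop = 4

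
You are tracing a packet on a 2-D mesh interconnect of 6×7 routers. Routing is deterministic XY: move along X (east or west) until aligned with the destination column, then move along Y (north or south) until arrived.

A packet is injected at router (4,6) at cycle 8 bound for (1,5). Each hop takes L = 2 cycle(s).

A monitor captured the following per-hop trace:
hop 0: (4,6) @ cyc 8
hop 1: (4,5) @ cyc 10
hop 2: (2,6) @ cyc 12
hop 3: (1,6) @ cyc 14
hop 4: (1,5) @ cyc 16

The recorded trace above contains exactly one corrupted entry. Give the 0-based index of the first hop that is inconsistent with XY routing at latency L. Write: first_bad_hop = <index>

first_bad_hop = 1

hop 1: step (+0,-1), +2 cyc — BAD: Y-move but x=4≠1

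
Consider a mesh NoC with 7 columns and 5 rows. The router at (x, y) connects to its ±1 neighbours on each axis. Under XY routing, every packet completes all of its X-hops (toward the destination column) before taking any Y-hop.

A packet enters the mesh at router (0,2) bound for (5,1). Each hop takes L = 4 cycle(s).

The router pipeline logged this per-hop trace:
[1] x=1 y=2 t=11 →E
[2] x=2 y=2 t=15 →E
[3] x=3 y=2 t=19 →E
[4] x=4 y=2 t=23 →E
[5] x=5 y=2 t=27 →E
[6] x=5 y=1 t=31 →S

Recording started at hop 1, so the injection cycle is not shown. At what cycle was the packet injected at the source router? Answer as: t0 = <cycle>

cyc[1] = 11 and cyc[k] = t0 + k·L for every k.
t0 = cyc[1] − L = 11 − 4 = 7.

t0 = 7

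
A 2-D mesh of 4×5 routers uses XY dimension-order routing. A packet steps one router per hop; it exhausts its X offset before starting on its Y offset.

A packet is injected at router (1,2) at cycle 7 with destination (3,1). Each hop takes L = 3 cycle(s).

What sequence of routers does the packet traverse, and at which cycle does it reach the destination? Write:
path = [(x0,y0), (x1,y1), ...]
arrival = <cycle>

src (1,2)  cyc=7
E→(2,2)  cyc=10
E→(3,2)  cyc=13
S→(3,1)  cyc=16

path = [(1,2), (2,2), (3,2), (3,1)]
arrival = 16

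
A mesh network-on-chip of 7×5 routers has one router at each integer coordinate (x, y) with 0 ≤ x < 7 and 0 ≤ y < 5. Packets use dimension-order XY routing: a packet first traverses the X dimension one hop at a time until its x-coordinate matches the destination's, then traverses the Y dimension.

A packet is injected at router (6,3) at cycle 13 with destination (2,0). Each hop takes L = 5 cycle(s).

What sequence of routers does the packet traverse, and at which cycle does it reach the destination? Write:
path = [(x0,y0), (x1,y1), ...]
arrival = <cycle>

path = [(6,3), (5,3), (4,3), (3,3), (2,3), (2,2), (2,1), (2,0)]
arrival = 48

src (6,3)  cyc=13
W→(5,3)  cyc=18
W→(4,3)  cyc=23
W→(3,3)  cyc=28
W→(2,3)  cyc=33
S→(2,2)  cyc=38
S→(2,1)  cyc=43
S→(2,0)  cyc=48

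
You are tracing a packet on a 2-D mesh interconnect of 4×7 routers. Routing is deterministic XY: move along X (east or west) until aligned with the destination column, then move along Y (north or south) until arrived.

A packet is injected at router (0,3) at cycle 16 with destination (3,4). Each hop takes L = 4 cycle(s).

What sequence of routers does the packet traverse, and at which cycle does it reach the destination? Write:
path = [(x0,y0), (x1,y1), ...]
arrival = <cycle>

path = [(0,3), (1,3), (2,3), (3,3), (3,4)]
arrival = 32

#0 — 0,3 | c16
#1 — 1,3 | c20 | E
#2 — 2,3 | c24 | E
#3 — 3,3 | c28 | E
#4 — 3,4 | c32 | N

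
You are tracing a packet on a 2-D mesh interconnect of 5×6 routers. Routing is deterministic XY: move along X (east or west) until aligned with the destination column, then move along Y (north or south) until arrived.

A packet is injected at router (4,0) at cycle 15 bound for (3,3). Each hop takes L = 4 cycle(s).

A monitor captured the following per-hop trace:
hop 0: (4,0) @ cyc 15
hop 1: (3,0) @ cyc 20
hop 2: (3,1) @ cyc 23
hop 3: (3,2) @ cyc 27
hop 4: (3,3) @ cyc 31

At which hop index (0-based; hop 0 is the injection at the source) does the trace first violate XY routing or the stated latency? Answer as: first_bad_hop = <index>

hop 1: step (-1,+0), +5 cyc — BAD: Δcyc=5≠L

first_bad_hop = 1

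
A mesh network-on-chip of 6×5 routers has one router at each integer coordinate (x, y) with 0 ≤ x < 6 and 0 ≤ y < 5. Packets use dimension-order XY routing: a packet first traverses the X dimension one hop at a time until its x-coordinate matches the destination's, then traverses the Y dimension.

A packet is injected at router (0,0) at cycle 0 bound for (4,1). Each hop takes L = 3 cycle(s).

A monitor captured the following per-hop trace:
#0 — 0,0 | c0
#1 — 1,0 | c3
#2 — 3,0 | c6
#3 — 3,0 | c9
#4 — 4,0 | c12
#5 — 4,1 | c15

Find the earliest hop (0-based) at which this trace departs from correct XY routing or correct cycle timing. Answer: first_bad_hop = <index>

first_bad_hop = 2

  1: Δx=+1 Δy=+0 Δt=3 [ok]
  2: Δx=+2 Δy=+0 Δt=3 [BAD: non-unit step]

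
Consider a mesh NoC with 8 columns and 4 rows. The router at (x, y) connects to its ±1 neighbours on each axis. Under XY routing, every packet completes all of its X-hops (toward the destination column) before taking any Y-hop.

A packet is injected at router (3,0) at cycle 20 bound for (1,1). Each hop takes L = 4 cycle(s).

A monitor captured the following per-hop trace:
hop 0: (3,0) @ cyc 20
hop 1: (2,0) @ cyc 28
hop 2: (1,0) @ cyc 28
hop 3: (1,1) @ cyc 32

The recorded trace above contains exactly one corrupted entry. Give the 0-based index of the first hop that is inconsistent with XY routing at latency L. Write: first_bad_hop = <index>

[1] (-1,+0) / 8c ⇒ BAD: Δcyc=8≠L

first_bad_hop = 1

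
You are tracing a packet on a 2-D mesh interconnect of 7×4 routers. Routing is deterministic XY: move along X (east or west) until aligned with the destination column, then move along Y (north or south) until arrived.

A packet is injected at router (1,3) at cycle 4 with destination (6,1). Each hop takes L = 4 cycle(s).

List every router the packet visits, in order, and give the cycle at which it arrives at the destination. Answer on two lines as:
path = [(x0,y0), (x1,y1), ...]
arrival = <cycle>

[0] x=1 y=3 t=4
[1] x=2 y=3 t=8 →E
[2] x=3 y=3 t=12 →E
[3] x=4 y=3 t=16 →E
[4] x=5 y=3 t=20 →E
[5] x=6 y=3 t=24 →E
[6] x=6 y=2 t=28 →S
[7] x=6 y=1 t=32 →S

path = [(1,3), (2,3), (3,3), (4,3), (5,3), (6,3), (6,2), (6,1)]
arrival = 32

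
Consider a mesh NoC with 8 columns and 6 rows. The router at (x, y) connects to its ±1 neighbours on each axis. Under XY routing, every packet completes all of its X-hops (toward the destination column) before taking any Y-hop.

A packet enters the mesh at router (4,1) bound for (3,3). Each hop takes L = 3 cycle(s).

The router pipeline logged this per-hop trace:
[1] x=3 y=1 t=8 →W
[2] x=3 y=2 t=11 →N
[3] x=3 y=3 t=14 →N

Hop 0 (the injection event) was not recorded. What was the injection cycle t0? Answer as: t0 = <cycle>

The first recorded entry is hop 1 at cycle 8.
So t0 = 8 − 1·3 = 5.

t0 = 5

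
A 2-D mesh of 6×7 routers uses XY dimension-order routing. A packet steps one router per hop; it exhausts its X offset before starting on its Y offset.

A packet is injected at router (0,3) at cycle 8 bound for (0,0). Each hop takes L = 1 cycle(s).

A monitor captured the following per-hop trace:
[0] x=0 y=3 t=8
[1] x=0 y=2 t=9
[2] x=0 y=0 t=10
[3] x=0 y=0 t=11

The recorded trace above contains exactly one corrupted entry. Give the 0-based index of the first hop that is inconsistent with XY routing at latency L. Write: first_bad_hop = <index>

hop 1: step (+0,-1), +1 cyc — ok
hop 2: step (+0,-2), +1 cyc — BAD: non-unit step

first_bad_hop = 2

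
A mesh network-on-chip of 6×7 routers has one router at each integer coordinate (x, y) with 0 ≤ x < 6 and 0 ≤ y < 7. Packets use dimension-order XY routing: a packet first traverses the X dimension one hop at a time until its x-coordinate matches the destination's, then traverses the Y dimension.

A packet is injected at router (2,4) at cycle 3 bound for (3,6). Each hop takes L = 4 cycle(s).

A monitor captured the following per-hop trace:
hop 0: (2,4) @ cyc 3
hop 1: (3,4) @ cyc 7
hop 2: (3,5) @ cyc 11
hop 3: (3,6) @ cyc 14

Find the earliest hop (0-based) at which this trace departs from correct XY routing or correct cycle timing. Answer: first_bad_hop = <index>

first_bad_hop = 3

[1] (+1,+0) / 4c ⇒ ok
[2] (+0,+1) / 4c ⇒ ok
[3] (+0,+1) / 3c ⇒ BAD: Δcyc=3≠L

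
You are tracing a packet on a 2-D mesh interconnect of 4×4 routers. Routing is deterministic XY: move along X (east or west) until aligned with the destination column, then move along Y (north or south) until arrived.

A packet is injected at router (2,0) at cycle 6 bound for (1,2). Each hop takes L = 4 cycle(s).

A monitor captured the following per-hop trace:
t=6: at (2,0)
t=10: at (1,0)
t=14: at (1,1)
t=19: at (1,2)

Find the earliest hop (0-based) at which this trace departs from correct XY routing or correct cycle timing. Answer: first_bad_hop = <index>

  1: Δx=-1 Δy=+0 Δt=4 [ok]
  2: Δx=+0 Δy=+1 Δt=4 [ok]
  3: Δx=+0 Δy=+1 Δt=5 [BAD: Δcyc=5≠L]

first_bad_hop = 3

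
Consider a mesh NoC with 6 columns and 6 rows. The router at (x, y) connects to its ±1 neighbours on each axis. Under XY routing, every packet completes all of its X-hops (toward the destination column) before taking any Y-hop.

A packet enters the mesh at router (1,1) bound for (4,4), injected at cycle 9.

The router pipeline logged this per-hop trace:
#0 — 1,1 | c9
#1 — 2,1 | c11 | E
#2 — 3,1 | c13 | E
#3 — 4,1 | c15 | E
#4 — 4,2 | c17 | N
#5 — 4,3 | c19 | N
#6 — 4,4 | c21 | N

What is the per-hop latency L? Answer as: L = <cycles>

cyc[1] − cyc[0] = 11 − 9 = 2.
Per-hop latency L = Δcyc = 2.

L = 2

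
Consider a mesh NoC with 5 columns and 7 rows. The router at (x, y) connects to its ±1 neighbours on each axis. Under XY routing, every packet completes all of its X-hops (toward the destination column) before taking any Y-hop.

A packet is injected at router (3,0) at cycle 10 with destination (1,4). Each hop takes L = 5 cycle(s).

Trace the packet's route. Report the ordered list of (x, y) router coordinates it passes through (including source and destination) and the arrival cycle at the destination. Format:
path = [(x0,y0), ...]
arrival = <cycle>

#0 — 3,0 | c10
#1 — 2,0 | c15 | W
#2 — 1,0 | c20 | W
#3 — 1,1 | c25 | N
#4 — 1,2 | c30 | N
#5 — 1,3 | c35 | N
#6 — 1,4 | c40 | N

path = [(3,0), (2,0), (1,0), (1,1), (1,2), (1,3), (1,4)]
arrival = 40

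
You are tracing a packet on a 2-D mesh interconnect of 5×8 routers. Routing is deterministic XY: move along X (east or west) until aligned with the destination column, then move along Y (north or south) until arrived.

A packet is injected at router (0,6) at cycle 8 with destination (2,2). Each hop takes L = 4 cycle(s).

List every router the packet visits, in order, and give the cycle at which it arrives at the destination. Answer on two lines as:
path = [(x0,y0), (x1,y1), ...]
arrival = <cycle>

src (0,6)  cyc=8
E→(1,6)  cyc=12
E→(2,6)  cyc=16
S→(2,5)  cyc=20
S→(2,4)  cyc=24
S→(2,3)  cyc=28
S→(2,2)  cyc=32

path = [(0,6), (1,6), (2,6), (2,5), (2,4), (2,3), (2,2)]
arrival = 32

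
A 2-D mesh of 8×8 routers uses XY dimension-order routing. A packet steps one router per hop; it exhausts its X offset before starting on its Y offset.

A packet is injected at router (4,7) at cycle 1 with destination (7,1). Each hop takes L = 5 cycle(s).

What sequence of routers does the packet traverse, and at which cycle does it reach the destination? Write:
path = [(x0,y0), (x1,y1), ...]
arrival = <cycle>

src (4,7)  cyc=1
E→(5,7)  cyc=6
E→(6,7)  cyc=11
E→(7,7)  cyc=16
S→(7,6)  cyc=21
S→(7,5)  cyc=26
S→(7,4)  cyc=31
S→(7,3)  cyc=36
S→(7,2)  cyc=41
S→(7,1)  cyc=46

path = [(4,7), (5,7), (6,7), (7,7), (7,6), (7,5), (7,4), (7,3), (7,2), (7,1)]
arrival = 46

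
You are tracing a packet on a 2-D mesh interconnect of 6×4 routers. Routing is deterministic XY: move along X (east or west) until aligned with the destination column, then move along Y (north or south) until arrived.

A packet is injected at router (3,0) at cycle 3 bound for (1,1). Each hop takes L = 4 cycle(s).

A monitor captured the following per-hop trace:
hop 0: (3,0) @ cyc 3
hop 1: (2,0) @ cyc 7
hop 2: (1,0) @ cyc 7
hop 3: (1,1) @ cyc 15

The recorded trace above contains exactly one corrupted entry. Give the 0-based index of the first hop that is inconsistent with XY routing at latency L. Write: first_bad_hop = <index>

first_bad_hop = 2

[1] (-1,+0) / 4c ⇒ ok
[2] (-1,+0) / 0c ⇒ BAD: Δcyc=0≠L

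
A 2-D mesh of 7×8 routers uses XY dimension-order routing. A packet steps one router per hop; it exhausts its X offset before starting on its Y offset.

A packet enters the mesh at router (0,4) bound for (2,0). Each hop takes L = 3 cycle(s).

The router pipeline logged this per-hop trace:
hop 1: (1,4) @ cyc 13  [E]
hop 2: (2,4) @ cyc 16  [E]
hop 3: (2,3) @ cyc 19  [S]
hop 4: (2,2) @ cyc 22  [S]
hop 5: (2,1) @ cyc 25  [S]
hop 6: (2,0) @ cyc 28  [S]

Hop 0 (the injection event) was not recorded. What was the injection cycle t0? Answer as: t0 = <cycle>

cyc[1] = 13 and cyc[k] = t0 + k·L for every k.
t0 = cyc[1] − L = 13 − 3 = 10.

t0 = 10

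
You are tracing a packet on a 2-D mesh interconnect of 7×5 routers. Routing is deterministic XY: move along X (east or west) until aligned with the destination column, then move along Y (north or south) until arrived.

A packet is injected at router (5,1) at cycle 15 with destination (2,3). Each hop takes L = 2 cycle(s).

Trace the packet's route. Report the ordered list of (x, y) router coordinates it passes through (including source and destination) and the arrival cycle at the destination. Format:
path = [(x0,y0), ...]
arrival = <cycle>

[0] x=5 y=1 t=15
[1] x=4 y=1 t=17 →W
[2] x=3 y=1 t=19 →W
[3] x=2 y=1 t=21 →W
[4] x=2 y=2 t=23 →N
[5] x=2 y=3 t=25 →N

path = [(5,1), (4,1), (3,1), (2,1), (2,2), (2,3)]
arrival = 25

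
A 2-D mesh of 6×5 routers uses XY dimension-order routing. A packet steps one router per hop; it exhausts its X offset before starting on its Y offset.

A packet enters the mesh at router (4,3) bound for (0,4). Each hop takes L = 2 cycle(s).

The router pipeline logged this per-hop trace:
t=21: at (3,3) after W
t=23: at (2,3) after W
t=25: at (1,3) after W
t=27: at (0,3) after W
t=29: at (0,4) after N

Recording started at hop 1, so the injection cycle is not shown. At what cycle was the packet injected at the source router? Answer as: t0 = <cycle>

t0 = 19

cyc[1] = 21 and cyc[k] = t0 + k·L for every k.
t0 = cyc[1] − L = 21 − 2 = 19.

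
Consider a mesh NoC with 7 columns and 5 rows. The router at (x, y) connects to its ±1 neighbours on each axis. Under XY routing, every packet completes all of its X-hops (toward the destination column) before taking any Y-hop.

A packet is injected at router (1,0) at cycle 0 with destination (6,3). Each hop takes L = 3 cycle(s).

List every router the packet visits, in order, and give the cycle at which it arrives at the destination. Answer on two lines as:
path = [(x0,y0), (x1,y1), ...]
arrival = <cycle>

path = [(1,0), (2,0), (3,0), (4,0), (5,0), (6,0), (6,1), (6,2), (6,3)]
arrival = 24

  0. router=(1,0) cycle=0 (inject)
  1. router=(2,0) cycle=3 dir=E
  2. router=(3,0) cycle=6 dir=E
  3. router=(4,0) cycle=9 dir=E
  4. router=(5,0) cycle=12 dir=E
  5. router=(6,0) cycle=15 dir=E
  6. router=(6,1) cycle=18 dir=N
  7. router=(6,2) cycle=21 dir=N
  8. router=(6,3) cycle=24 dir=N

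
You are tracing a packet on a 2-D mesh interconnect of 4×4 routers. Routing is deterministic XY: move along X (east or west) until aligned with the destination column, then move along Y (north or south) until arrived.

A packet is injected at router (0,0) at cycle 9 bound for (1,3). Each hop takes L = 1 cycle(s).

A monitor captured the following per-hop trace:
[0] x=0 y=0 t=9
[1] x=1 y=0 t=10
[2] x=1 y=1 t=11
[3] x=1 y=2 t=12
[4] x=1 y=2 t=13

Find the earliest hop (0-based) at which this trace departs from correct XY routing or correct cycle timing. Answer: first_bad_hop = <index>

first_bad_hop = 4

  1: Δx=+1 Δy=+0 Δt=1 [ok]
  2: Δx=+0 Δy=+1 Δt=1 [ok]
  3: Δx=+0 Δy=+1 Δt=1 [ok]
  4: Δx=+0 Δy=+0 Δt=1 [BAD: non-unit step]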